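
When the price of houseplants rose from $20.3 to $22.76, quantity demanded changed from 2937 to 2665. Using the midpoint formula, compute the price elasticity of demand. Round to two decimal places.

-0.85

%Δq = (2665 − 2937)/[(2937 + 2665)/2] = -272/2801 ≈ -0.0971.
%ΔP = (22.76 − 20.3)/[(20.3 + 22.76)/2] = 2.46/21.53 ≈ 0.1143.
Arc elasticity E = %Δq/%ΔP ≈ -0.0971/0.1143 ≈ -0.85.
|E| < 1: demand is inelastic over this range.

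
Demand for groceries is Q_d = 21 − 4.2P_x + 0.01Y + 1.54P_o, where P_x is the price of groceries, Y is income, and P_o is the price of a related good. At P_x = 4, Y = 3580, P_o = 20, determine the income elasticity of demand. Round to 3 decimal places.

0.506

Evaluating quantity at (P_x, Y, P_o) gives Q_d = 21 − 4.2(4) + 0.01(3580) + 1.54(20) = 21 − 16.8 + 35.8 + 30.8 = 70.8.
∂Q_d/∂Y = +0.01, so E_I = 0.01·(3580/70.8) ≈ 0.506.
E_I ∈ (0,1): normal good (necessity).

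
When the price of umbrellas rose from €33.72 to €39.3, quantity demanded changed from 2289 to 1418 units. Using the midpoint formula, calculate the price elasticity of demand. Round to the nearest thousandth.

%Δq = (1418 − 2289)/[(2289 + 1418)/2] = -871/1853.5 ≈ -0.4699.
%Δp = (39.3 − 33.72)/[(33.72 + 39.3)/2] = 5.58/36.51 ≈ 0.1528.
Arc elasticity E = %Δq/%Δp ≈ -0.4699/0.1528 ≈ -3.075.
|E| > 1: demand is elastic over this range.

-3.075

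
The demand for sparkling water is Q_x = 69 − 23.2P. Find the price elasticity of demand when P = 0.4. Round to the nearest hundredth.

-0.16

At P = 0.4, Q_x = 59.72.
dQ_x/dP = −23.2.
Point elasticity E = (dQ_x/dP)·(P/Q_x) = -23.2 × 0.4/59.72 ≈ -0.16.
|E| < 1, so demand is inelastic at this price.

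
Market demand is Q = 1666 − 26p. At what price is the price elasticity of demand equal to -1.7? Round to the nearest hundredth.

Set −bp/(a − bp) = −1.7 ⇒ bp = 1.7(a − bp) ⇒ bp(1+1.7) = 1.7·a.
p = 1.7·1666/(26·2.7) ≈ 40.34.

40.34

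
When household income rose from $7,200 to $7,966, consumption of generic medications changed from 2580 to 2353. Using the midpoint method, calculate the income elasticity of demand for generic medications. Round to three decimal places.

%ΔQ = (2353 − 2580)/[(2580+2353)/2] = -227/2466.5 ≈ -0.0920.
%ΔM = (7,966 − 7,200)/[(7,200+7,966)/2] = 766/7583 ≈ 0.1010.
E_I = %ΔQ/%ΔM ≈ -0.911.
E_I < 0: inferior good.

-0.911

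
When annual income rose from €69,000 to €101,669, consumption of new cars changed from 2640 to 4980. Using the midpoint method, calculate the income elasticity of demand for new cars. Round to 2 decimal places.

1.60

%ΔQ = (4980 − 2640)/[(2640+4980)/2] = 2340/3810 ≈ 0.6142.
%ΔY = (101,669 − 69,000)/[(69,000+101,669)/2] = 32669/85334.5 ≈ 0.3828.
E_I = %ΔQ/%ΔY ≈ 1.60.
E_I > 1: normal good (luxury).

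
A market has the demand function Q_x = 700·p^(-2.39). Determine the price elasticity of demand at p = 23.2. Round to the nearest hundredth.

For a Cobb–Douglas (constant-elasticity) form Q_x = A·p^α·…, the elasticity with respect to p equals the exponent α at every point.
Here the exponent on p is -2.39, so the price elasticity of demand is -2.39.

-2.39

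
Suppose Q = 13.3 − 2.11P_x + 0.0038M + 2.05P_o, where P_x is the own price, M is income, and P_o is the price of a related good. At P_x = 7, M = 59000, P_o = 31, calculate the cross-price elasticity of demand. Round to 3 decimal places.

Substituting, Q = 13.3 − 2.11(7) + 0.0038(59000) + 2.05(31) = 13.3 − 14.77 + 224.2 + 63.55 = 286.28.
∂Q/∂P_o = +2.05, so E_xy = 2.05·(31/286.28) ≈ 0.222.
E_xy > 0: the goods are substitutes.

0.222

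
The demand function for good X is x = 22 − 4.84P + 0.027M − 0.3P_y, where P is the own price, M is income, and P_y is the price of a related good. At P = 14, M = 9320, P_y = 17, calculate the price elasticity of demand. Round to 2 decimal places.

Evaluating quantity at (P, M, P_y) gives x = 22 − 4.84(14) + 0.027(9320) − 0.3(17) = 22 − 67.76 + 251.64 − 5.1 = 200.78.
∂x/∂P = −4.84, so E_p = (−4.84)·(14/200.78) ≈ -0.34.
|E_p| < 1: demand is inelastic.

-0.34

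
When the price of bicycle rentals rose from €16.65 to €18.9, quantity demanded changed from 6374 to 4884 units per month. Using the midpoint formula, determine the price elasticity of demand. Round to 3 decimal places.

%Δq = (4884 − 6374)/[(6374 + 4884)/2] = -1490/5629 ≈ -0.2647.
%Δp = (18.9 − 16.65)/[(16.65 + 18.9)/2] = 2.25/17.775 ≈ 0.1266.
Arc elasticity E = %Δq/%Δp ≈ -0.2647/0.1266 ≈ -2.091.
|E| > 1: demand is elastic over this range.

-2.091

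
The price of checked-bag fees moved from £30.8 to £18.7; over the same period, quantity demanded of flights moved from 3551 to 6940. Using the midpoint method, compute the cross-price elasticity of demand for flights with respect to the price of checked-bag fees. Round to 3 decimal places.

-1.322

%ΔQ_x = (6940 − 3551)/[(3551+6940)/2] = 3389/5245.5 ≈ 0.6461.
%ΔP_y = (18.7 − 30.8)/[(30.8+18.7)/2] ≈ -0.4889.
E_xy = 0.6461/-0.4889 ≈ -1.322.
E_xy < 0, so flights and checked-bag fees are complements.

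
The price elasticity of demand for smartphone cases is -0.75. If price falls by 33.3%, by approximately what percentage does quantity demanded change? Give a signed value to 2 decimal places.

24.98

%ΔQ ≈ E × %ΔP = (-0.75) × (-33.3%) ≈ 24.98%.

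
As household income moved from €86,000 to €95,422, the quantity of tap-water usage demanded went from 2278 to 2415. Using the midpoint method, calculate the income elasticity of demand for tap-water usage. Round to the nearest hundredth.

%ΔQ = (2415 − 2278)/[(2278+2415)/2] = 137/2346.5 ≈ 0.0584.
%ΔM = (95,422 − 86,000)/[(86,000+95,422)/2] = 9422/90711 ≈ 0.1039.
E_I = %ΔQ/%ΔM ≈ 0.56.
E_I ∈ (0,1): normal good (necessity).

0.56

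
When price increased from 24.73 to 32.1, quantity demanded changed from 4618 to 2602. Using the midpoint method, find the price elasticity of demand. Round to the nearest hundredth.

%Δq = (2602 − 4618)/[(4618 + 2602)/2] = -2016/3610 ≈ -0.5584.
%Δp = (32.1 − 24.73)/[(24.73 + 32.1)/2] = 7.37/28.415 ≈ 0.2594.
Arc elasticity E = %Δq/%Δp ≈ -0.5584/0.2594 ≈ -2.15.
|E| > 1: demand is elastic over this range.

-2.15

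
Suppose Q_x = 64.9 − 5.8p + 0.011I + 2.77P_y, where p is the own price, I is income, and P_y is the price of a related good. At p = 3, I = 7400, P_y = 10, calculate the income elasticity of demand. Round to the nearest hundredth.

0.52

At the given point, Q_x = 64.9 − 5.8(3) + 0.011(7400) + 2.77(10) = 64.9 − 17.4 + 81.4 + 27.7 = 156.6.
∂Q_x/∂I = +0.011, so E_I = 0.011·(7400/156.6) ≈ 0.52.
E_I ∈ (0,1): normal good (necessity).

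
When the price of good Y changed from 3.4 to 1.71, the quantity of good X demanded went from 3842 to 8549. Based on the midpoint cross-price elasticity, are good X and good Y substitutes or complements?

%ΔQ_x = (8549 − 3842)/[(3842+8549)/2] = 4707/6195.5 ≈ 0.7597.
%ΔP_y = (1.71 − 3.4)/[(3.4+1.71)/2] ≈ -0.6614.
E_xy = 0.7597/-0.6614 ≈ -1.149.
E_xy < 0, so the goods are complements.

complements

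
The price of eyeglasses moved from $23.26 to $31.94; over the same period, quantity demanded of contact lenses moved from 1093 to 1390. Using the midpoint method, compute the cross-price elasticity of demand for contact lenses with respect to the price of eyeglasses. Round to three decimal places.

%ΔQ_x = (1390 − 1093)/[(1093+1390)/2] = 297/1241.5 ≈ 0.2392.
%ΔP_y = (31.94 − 23.26)/[(23.26+31.94)/2] ≈ 0.3145.
E_xy = 0.2392/0.3145 ≈ 0.761.
E_xy > 0, so contact lenses and eyeglasses are substitutes.

0.761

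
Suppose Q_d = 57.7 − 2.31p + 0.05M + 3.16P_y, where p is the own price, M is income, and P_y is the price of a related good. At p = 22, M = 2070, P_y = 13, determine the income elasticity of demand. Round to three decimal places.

At the given point, Q_d = 57.7 − 2.31(22) + 0.05(2070) + 3.16(13) = 57.7 − 50.82 + 103.5 + 41.08 = 151.46.
∂Q_d/∂M = +0.05, so E_I = 0.05·(2070/151.46) ≈ 0.683.
E_I ∈ (0,1): normal good (necessity).

0.683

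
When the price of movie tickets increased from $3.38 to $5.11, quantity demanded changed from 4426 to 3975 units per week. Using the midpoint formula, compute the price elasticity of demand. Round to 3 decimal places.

%Δq = (3975 − 4426)/[(4426 + 3975)/2] = -451/4200.5 ≈ -0.1074.
%Δp = (5.11 − 3.38)/[(3.38 + 5.11)/2] = 1.73/4.245 ≈ 0.4075.
Arc elasticity E = %Δq/%Δp ≈ -0.1074/0.4075 ≈ -0.263.
|E| < 1: demand is inelastic over this range.

-0.263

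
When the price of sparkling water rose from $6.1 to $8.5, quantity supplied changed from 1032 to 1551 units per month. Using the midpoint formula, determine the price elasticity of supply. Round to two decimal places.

%ΔQ = (1551 − 1032)/[(1032 + 1551)/2] = 519/1291.5 ≈ 0.4019.
%Δp = (8.5 − 6.1)/[(6.1 + 8.5)/2] = 2.4/7.3 ≈ 0.3288.
Arc elasticity E = %ΔQ/%Δp ≈ 0.4019/0.3288 ≈ 1.22.
|E| > 1: supply is elastic over this range.

1.22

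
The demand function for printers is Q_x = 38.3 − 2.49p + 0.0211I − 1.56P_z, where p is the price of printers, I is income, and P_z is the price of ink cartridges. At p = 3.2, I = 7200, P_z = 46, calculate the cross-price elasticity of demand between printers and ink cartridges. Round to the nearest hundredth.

Q_x = 38.3 − 2.49(3.2) + 0.0211(7200) − 1.56(46) = 38.3 − 7.968 + 151.92 − 71.76 = 110.492.
∂Q_x/∂P_z = −1.56, so E_xy = -1.56·(46/110.492) ≈ -0.65.
E_xy < 0: the goods are complements.

-0.65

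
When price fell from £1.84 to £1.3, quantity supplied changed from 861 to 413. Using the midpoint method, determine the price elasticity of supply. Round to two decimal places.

2.04

%Δq = (413 − 861)/[(861 + 413)/2] = -448/637 ≈ -0.7033.
%ΔP = (1.3 − 1.84)/[(1.84 + 1.3)/2] = -0.54/1.57 ≈ -0.3439.
Arc elasticity E = %Δq/%ΔP ≈ -0.7033/-0.3439 ≈ 2.04.
|E| > 1: supply is elastic over this range.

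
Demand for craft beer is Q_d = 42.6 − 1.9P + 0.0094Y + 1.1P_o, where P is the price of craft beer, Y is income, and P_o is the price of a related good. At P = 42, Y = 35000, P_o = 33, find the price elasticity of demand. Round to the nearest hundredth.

At the given point, Q_d = 42.6 − 1.9(42) + 0.0094(35000) + 1.1(33) = 42.6 − 79.8 + 329 + 36.3 = 328.1.
∂Q_d/∂P = −1.9, so E_p = (−1.9)·(42/328.1) ≈ -0.24.
|E_p| < 1: demand is inelastic.

-0.24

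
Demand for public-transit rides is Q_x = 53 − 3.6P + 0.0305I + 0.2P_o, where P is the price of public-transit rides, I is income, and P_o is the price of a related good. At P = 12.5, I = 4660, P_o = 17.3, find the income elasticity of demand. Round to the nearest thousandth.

0.925

At the given point, Q_x = 53 − 3.6(12.5) + 0.0305(4660) + 0.2(17.3) = 53 − 45 + 142.13 + 3.46 = 153.59.
∂Q_x/∂I = +0.0305, so E_I = 0.0305·(4660/153.59) ≈ 0.925.
E_I ∈ (0,1): normal good (necessity).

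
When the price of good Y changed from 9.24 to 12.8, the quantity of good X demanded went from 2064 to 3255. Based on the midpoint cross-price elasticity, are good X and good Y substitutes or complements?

substitutes

%ΔQ_x = (3255 − 2064)/[(2064+3255)/2] = 1191/2659.5 ≈ 0.4478.
%ΔP_y = (12.8 − 9.24)/[(9.24+12.8)/2] ≈ 0.3230.
E_xy = 0.4478/0.3230 ≈ 1.386.
E_xy > 0, so the goods are substitutes.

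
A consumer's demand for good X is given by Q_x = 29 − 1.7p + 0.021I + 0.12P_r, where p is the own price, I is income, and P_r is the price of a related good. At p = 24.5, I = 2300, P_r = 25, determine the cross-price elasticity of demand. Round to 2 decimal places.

At the given point, Q_x = 29 − 1.7(24.5) + 0.021(2300) + 0.12(25) = 29 − 41.65 + 48.3 + 3 = 38.65.
∂Q_x/∂P_r = +0.12, so E_xy = 0.12·(25/38.65) ≈ 0.08.
E_xy > 0: the goods are substitutes.

0.08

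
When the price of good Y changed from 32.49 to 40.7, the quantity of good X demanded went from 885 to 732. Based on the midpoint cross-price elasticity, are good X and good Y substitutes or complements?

%ΔQ_x = (732 − 885)/[(885+732)/2] = -153/808.5 ≈ -0.1892.
%ΔP_y = (40.7 − 32.49)/[(32.49+40.7)/2] ≈ 0.2243.
E_xy = -0.1892/0.2243 ≈ -0.844.
E_xy < 0, so the goods are complements.

complements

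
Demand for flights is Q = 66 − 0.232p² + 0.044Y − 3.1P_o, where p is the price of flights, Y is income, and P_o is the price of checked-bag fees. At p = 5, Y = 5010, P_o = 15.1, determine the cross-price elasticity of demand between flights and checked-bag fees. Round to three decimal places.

-0.200

Evaluating quantity at (p, Y, P_o) gives Q = 66 − 0.232(5)² + 0.044(5010) − 3.1(15.1) = 66 − 5.8 + 220.44 − 46.81 = 233.83.
∂Q/∂P_o = −3.1, so E_xy = -3.1·(15.1/233.83) ≈ -0.200.
E_xy < 0: the goods are complements.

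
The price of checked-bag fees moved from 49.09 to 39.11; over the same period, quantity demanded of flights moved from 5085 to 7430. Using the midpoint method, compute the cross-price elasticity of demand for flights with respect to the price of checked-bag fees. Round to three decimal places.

%ΔQ_x = (7430 − 5085)/[(5085+7430)/2] = 2345/6257.5 ≈ 0.3748.
%ΔP_y = (39.11 − 49.09)/[(49.09+39.11)/2] ≈ -0.2263.
E_xy = 0.3748/-0.2263 ≈ -1.656.
E_xy < 0, so flights and checked-bag fees are complements.

-1.656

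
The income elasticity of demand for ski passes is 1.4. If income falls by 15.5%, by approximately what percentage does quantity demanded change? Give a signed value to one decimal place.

%ΔQ ≈ E × %ΔI = (1.4) × (-15.5%) = -21.7%.

-21.7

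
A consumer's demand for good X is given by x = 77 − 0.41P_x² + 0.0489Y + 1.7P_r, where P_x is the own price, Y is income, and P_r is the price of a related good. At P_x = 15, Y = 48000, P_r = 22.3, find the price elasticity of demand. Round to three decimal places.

-0.078

x = 77 − 0.41(15)² + 0.0489(48000) + 1.7(22.3) = 77 − 92.25 + 2347.2 + 37.91 = 2369.86.
∂x/∂P_x = −2·0.41·P_x = -12.3, so E_p = -12.3·(15/2369.86) ≈ -0.078.
|E_p| < 1: demand is inelastic.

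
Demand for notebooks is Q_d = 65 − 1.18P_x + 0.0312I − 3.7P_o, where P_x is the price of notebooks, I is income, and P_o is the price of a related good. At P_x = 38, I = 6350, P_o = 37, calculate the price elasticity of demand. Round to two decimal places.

-0.55

Substituting, Q_d = 65 − 1.18(38) + 0.0312(6350) − 3.7(37) = 65 − 44.84 + 198.12 − 136.9 = 81.38.
∂Q_d/∂P_x = −1.18, so E_p = (−1.18)·(38/81.38) ≈ -0.55.
|E_p| < 1: demand is inelastic.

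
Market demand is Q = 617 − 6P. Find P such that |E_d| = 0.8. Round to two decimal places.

45.70

Set −bP/(a − bP) = −0.8 ⇒ bP = 0.8(a − bP) ⇒ bP(1+0.8) = 0.8·a.
P = 0.8·617/(6·1.8) ≈ 45.70.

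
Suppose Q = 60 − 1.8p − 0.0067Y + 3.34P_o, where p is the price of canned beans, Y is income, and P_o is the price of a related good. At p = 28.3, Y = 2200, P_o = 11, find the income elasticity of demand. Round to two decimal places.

Evaluating quantity at (p, Y, P_o) gives Q = 60 − 1.8(28.3) − 0.0067(2200) + 3.34(11) = 60 − 50.94 − 14.74 + 36.74 = 31.06.
∂Q/∂Y = −0.0067, so E_I = -0.0067·(2200/31.06) ≈ -0.47.
E_I < 0: inferior good.

-0.47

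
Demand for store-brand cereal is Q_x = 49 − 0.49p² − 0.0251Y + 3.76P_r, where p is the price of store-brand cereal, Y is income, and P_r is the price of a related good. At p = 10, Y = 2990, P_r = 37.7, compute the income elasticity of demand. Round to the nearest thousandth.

Substituting, Q_x = 49 − 0.49(10)² − 0.0251(2990) + 3.76(37.7) = 49 − 49 − 75.049 + 141.752 = 66.703.
∂Q_x/∂Y = −0.0251, so E_I = -0.0251·(2990/66.703) ≈ -1.125.
E_I < 0: inferior good.

-1.125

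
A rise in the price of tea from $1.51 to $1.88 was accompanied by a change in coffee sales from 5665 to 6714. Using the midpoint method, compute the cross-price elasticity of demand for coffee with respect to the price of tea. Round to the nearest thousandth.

%ΔQ_x = (6714 − 5665)/[(5665+6714)/2] = 1049/6189.5 ≈ 0.1695.
%ΔP_y = (1.88 − 1.51)/[(1.51+1.88)/2] ≈ 0.2183.
E_xy = 0.1695/0.2183 ≈ 0.776.
E_xy > 0, so coffee and tea are substitutes.

0.776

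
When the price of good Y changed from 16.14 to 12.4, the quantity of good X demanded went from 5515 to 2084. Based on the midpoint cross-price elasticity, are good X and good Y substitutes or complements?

substitutes

%ΔQ_x = (2084 − 5515)/[(5515+2084)/2] = -3431/3799.5 ≈ -0.9030.
%ΔP_y = (12.4 − 16.14)/[(16.14+12.4)/2] ≈ -0.2621.
E_xy = -0.9030/-0.2621 ≈ 3.445.
E_xy > 0, so the goods are substitutes.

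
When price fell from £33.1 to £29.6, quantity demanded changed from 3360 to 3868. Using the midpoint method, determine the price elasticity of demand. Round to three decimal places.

%Δq = (3868 − 3360)/[(3360 + 3868)/2] = 508/3614 ≈ 0.1406.
%ΔP = (29.6 − 33.1)/[(33.1 + 29.6)/2] = -3.5/31.35 ≈ -0.1116.
Arc elasticity E = %Δq/%ΔP ≈ 0.1406/-0.1116 ≈ -1.259.
|E| > 1: demand is elastic over this range.

-1.259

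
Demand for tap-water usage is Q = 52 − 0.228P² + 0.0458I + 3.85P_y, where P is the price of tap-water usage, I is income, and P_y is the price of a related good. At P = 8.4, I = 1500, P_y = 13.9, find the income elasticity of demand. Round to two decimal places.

Evaluating quantity at (P, I, P_y) gives Q = 52 − 0.228(8.4)² + 0.0458(1500) + 3.85(13.9) = 52 − 16.0877 + 68.7 + 53.515 = 158.1273.
∂Q/∂I = +0.0458, so E_I = 0.0458·(1500/158.1273) ≈ 0.43.
E_I ∈ (0,1): normal good (necessity).

0.43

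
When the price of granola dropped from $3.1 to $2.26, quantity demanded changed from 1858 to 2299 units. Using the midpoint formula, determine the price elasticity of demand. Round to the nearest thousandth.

%Δq = (2299 − 1858)/[(1858 + 2299)/2] = 441/2078.5 ≈ 0.2122.
%Δp = (2.26 − 3.1)/[(3.1 + 2.26)/2] = -0.84/2.68 ≈ -0.3134.
Arc elasticity E = %Δq/%Δp ≈ 0.2122/-0.3134 ≈ -0.677.
|E| < 1: demand is inelastic over this range.

-0.677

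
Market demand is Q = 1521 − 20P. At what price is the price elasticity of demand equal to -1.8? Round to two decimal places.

48.89

Set −bP/(a − bP) = −1.8 ⇒ bP = 1.8(a − bP) ⇒ bP(1+1.8) = 1.8·a.
P = 1.8·1521/(20·2.8) ≈ 48.89.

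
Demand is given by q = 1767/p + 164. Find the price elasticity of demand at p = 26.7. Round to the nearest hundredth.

-0.29

At p = 26.7, q = 230.1798.
dq/dp = −1767/p² = −2.4786.
Point elasticity E = (dq/dp)·(p/q) = -2.4786 × 26.7/230.1798 ≈ -0.29.
|E| < 1, so demand is inelastic at this price.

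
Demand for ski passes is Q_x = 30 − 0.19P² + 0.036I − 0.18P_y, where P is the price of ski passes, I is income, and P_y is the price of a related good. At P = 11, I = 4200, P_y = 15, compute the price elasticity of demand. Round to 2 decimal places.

At the given point, Q_x = 30 − 0.19(11)² + 0.036(4200) − 0.18(15) = 30 − 22.99 + 151.2 − 2.7 = 155.51.
∂Q_x/∂P = −2·0.19·P = -4.18, so E_p = -4.18·(11/155.51) ≈ -0.30.
|E_p| < 1: demand is inelastic.

-0.30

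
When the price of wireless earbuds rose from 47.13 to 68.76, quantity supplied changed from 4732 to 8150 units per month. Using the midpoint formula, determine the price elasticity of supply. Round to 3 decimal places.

%Δq = (8150 − 4732)/[(4732 + 8150)/2] = 3418/6441 ≈ 0.5307.
%ΔP = (68.76 − 47.13)/[(47.13 + 68.76)/2] = 21.63/57.945 ≈ 0.3733.
Arc elasticity E = %Δq/%ΔP ≈ 0.5307/0.3733 ≈ 1.422.
|E| > 1: supply is elastic over this range.

1.422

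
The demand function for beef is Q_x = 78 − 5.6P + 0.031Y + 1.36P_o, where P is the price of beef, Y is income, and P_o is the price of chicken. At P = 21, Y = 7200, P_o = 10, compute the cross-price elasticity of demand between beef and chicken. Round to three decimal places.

0.069

First evaluate Q_x: 78 − 5.6(21) + 0.031(7200) + 1.36(10) = 78 − 117.6 + 223.2 + 13.6 = 197.2.
∂Q_x/∂P_o = +1.36, so E_xy = 1.36·(10/197.2) ≈ 0.069.
E_xy > 0: the goods are substitutes.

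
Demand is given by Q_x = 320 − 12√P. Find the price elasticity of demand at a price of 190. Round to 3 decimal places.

At P = 190, Q_x = 154.5914.
dQ_x/dP = −12/(2√P) = −12/(2·13.784).
Point elasticity E = (dQ_x/dP)·(P/Q_x) = -0.4353 × 190/154.5914 ≈ -0.535.
|E| < 1, so demand is inelastic at this price.

-0.535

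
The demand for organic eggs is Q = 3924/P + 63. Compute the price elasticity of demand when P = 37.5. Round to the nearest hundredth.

At P = 37.5, Q = 167.64.
dQ/dP = −3924/P² = −2.7904.
Point elasticity E = (dQ/dP)·(P/Q) = -2.7904 × 37.5/167.64 ≈ -0.62.
|E| < 1, so demand is inelastic at this price.

-0.62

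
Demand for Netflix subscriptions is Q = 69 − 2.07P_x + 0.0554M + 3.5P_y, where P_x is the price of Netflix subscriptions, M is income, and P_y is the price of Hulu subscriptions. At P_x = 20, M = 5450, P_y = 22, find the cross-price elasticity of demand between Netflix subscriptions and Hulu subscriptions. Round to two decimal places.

First evaluate Q: 69 − 2.07(20) + 0.0554(5450) + 3.5(22) = 69 − 41.4 + 301.93 + 77 = 406.53.
∂Q/∂P_y = +3.5, so E_xy = 3.5·(22/406.53) ≈ 0.19.
E_xy > 0: the goods are substitutes.

0.19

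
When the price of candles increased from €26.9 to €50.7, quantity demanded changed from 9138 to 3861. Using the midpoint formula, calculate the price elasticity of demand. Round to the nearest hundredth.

%Δq = (3861 − 9138)/[(9138 + 3861)/2] = -5277/6499.5 ≈ -0.8119.
%ΔP = (50.7 − 26.9)/[(26.9 + 50.7)/2] = 23.8/38.8 ≈ 0.6134.
Arc elasticity E = %Δq/%ΔP ≈ -0.8119/0.6134 ≈ -1.32.
|E| > 1: demand is elastic over this range.

-1.32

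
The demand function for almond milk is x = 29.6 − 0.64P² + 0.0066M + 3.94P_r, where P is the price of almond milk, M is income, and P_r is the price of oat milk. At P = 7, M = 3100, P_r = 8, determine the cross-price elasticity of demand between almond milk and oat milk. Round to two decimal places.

0.63

Evaluating quantity at (P, M, P_r) gives x = 29.6 − 0.64(7)² + 0.0066(3100) + 3.94(8) = 29.6 − 31.36 + 20.46 + 31.52 = 50.22.
∂x/∂P_r = +3.94, so E_xy = 3.94·(8/50.22) ≈ 0.63.
E_xy > 0: the goods are substitutes.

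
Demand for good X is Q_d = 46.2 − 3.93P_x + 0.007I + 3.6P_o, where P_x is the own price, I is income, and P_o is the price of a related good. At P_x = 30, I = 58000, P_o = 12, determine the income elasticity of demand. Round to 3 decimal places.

1.075

Q_d = 46.2 − 3.93(30) + 0.007(58000) + 3.6(12) = 46.2 − 117.9 + 406 + 43.2 = 377.5.
∂Q_d/∂I = +0.007, so E_I = 0.007·(58000/377.5) ≈ 1.075.
E_I > 1: normal good (luxury).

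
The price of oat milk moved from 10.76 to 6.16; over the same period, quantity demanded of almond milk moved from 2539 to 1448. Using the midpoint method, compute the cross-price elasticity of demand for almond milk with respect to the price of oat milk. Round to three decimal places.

%ΔQ_x = (1448 − 2539)/[(2539+1448)/2] = -1091/1993.5 ≈ -0.5473.
%ΔP_y = (6.16 − 10.76)/[(10.76+6.16)/2] ≈ -0.5437.
E_xy = -0.5473/-0.5437 ≈ 1.007.
E_xy > 0, so almond milk and oat milk are substitutes.

1.007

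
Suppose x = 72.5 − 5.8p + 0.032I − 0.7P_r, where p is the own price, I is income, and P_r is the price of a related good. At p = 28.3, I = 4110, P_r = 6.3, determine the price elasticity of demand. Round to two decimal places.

-4.63

First evaluate x: 72.5 − 5.8(28.3) + 0.032(4110) − 0.7(6.3) = 72.5 − 164.14 + 131.52 − 4.41 = 35.47.
∂x/∂p = −5.8, so E_p = (−5.8)·(28.3/35.47) ≈ -4.63.
|E_p| > 1: demand is elastic.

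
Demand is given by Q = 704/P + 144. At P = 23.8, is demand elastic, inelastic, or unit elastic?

inelastic

At P = 23.8, Q = 173.5798.
dQ/dP = −704/P² = −1.2429.
Point elasticity E = (dQ/dP)·(P/Q) = -1.2429 × 23.8/173.5798 ≈ -0.170.
|E| ≈ 0.170 < 1, so demand is inelastic.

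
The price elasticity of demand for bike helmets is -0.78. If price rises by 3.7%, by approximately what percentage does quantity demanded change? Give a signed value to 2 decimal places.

-2.89

%ΔQ ≈ E × %ΔP = (-0.78) × (3.7%) ≈ -2.89%.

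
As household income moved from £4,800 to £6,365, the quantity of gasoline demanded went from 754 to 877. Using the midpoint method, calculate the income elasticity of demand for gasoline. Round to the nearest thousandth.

%ΔQ = (877 − 754)/[(754+877)/2] = 123/815.5 ≈ 0.1508.
%ΔM = (6,365 − 4,800)/[(4,800+6,365)/2] = 1565/5582.5 ≈ 0.2803.
E_I = %ΔQ/%ΔM ≈ 0.538.
E_I ∈ (0,1): normal good (necessity).

0.538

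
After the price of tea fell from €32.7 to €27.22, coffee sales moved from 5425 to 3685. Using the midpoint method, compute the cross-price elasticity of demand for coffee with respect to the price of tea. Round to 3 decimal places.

2.088

%ΔQ_x = (3685 − 5425)/[(5425+3685)/2] = -1740/4555 ≈ -0.3820.
%ΔP_y = (27.22 − 32.7)/[(32.7+27.22)/2] ≈ -0.1829.
E_xy = -0.3820/-0.1829 ≈ 2.088.
E_xy > 0, so coffee and tea are substitutes.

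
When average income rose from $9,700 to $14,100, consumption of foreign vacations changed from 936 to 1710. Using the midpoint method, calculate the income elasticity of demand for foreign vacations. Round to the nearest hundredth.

1.58

%ΔQ = (1710 − 936)/[(936+1710)/2] = 774/1323 ≈ 0.5850.
%ΔI = (14,100 − 9,700)/[(9,700+14,100)/2] = 4400/11900 ≈ 0.3697.
E_I = %ΔQ/%ΔI ≈ 1.58.
E_I > 1: normal good (luxury).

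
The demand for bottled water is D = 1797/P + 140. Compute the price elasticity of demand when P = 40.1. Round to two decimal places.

-0.24

At P = 40.1, D = 184.813.
dD/dP = −1797/P² = −1.1175.
Point elasticity E = (dD/dP)·(P/D) = -1.1175 × 40.1/184.813 ≈ -0.24.
|E| < 1, so demand is inelastic at this price.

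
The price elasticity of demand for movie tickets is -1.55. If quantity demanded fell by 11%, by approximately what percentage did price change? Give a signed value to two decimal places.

7.10

%ΔQ ≈ E × %ΔP ⇒ %ΔP = %ΔQ / E = (-11%)/(-1.55) ≈ 7.10%.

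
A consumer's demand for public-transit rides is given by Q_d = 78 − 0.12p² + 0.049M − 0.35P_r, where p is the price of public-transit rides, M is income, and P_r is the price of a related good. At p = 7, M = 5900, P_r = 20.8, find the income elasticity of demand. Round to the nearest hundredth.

Q_d = 78 − 0.12(7)² + 0.049(5900) − 0.35(20.8) = 78 − 5.88 + 289.1 − 7.28 = 353.94.
∂Q_d/∂M = +0.049, so E_I = 0.049·(5900/353.94) ≈ 0.82.
E_I ∈ (0,1): normal good (necessity).

0.82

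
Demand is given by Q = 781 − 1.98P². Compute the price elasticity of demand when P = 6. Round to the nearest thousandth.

-0.201

At P = 6, Q = 709.72.
dQ/dP = −2·1.98·P = −23.76.
Point elasticity E = (dQ/dP)·(P/Q) = -23.76 × 6/709.72 ≈ -0.201.
|E| < 1, so demand is inelastic at this price.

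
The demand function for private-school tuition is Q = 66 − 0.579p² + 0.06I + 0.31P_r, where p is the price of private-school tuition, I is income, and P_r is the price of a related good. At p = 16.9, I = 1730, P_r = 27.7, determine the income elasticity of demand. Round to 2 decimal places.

7.97

Evaluating quantity at (p, I, P_r) gives Q = 66 − 0.579(16.9)² + 0.06(1730) + 0.31(27.7) = 66 − 165.3682 + 103.8 + 8.587 = 13.0188.
∂Q/∂I = +0.06, so E_I = 0.06·(1730/13.0188) ≈ 7.97.
E_I > 1: normal good (luxury).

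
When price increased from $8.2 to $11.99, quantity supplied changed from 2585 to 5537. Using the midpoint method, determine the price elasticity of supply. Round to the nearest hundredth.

1.94

%ΔQ = (5537 − 2585)/[(2585 + 5537)/2] = 2952/4061 ≈ 0.7269.
%ΔP = (11.99 − 8.2)/[(8.2 + 11.99)/2] = 3.79/10.095 ≈ 0.3754.
Arc elasticity E = %ΔQ/%ΔP ≈ 0.7269/0.3754 ≈ 1.94.
|E| > 1: supply is elastic over this range.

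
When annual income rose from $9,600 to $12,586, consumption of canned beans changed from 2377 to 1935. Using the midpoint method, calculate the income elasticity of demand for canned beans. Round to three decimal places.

%ΔQ = (1935 − 2377)/[(2377+1935)/2] = -442/2156 ≈ -0.2050.
%ΔI = (12,586 − 9,600)/[(9,600+12,586)/2] = 2986/11093 ≈ 0.2692.
E_I = %ΔQ/%ΔI ≈ -0.762.
E_I < 0: inferior good.

-0.762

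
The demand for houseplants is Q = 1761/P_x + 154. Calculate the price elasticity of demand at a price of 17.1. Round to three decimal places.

At P_x = 17.1, Q = 256.9825.
dQ/dP_x = −1761/P_x² = −6.0224.
Point elasticity E = (dQ/dP_x)·(P_x/Q) = -6.0224 × 17.1/256.9825 ≈ -0.401.
|E| < 1, so demand is inelastic at this price.

-0.401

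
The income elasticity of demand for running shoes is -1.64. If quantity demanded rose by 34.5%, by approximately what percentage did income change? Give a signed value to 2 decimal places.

%ΔQ ≈ E × %ΔI ⇒ %ΔI = %ΔQ / E = (34.5%)/(-1.64) ≈ -21.04%.

-21.04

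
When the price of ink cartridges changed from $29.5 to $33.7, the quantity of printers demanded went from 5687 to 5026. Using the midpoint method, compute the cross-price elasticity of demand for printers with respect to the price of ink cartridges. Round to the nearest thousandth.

-0.928

%ΔQ_x = (5026 − 5687)/[(5687+5026)/2] = -661/5356.5 ≈ -0.1234.
%ΔP_y = (33.7 − 29.5)/[(29.5+33.7)/2] ≈ 0.1329.
E_xy = -0.1234/0.1329 ≈ -0.928.
E_xy < 0, so printers and ink cartridges are complements.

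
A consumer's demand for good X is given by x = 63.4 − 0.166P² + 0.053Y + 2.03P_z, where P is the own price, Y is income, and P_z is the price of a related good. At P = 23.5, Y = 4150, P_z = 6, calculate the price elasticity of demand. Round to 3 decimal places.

-0.899

Substituting, x = 63.4 − 0.166(23.5)² + 0.053(4150) + 2.03(6) = 63.4 − 91.6735 + 219.95 + 12.18 = 203.8565.
∂x/∂P = −2·0.166·P = -7.802, so E_p = -7.802·(23.5/203.8565) ≈ -0.899.
|E_p| < 1: demand is inelastic.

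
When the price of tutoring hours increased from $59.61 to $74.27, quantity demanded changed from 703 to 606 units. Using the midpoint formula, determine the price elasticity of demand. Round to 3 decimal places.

-0.677

%ΔQ = (606 − 703)/[(703 + 606)/2] = -97/654.5 ≈ -0.1482.
%Δp = (74.27 − 59.61)/[(59.61 + 74.27)/2] = 14.66/66.94 ≈ 0.2190.
Arc elasticity E = %ΔQ/%Δp ≈ -0.1482/0.2190 ≈ -0.677.
|E| < 1: demand is inelastic over this range.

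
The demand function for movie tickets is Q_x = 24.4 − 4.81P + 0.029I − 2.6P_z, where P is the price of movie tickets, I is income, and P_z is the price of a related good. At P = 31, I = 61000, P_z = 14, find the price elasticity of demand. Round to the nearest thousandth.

-0.093

Substituting, Q_x = 24.4 − 4.81(31) + 0.029(61000) − 2.6(14) = 24.4 − 149.11 + 1769 − 36.4 = 1607.89.
∂Q_x/∂P = −4.81, so E_p = (−4.81)·(31/1607.89) ≈ -0.093.
|E_p| < 1: demand is inelastic.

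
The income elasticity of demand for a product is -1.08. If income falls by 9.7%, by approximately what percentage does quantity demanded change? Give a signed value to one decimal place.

10.5

%ΔQ ≈ E × %ΔI = (-1.08) × (-9.7%) ≈ 10.5%.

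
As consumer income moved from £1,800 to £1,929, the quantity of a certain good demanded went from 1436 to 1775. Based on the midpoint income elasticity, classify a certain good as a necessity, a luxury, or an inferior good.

%ΔQ = (1775 − 1436)/[(1436+1775)/2] = 339/1605.5 ≈ 0.2111.
%ΔM = (1,929 − 1,800)/[(1,800+1,929)/2] = 129/1864.5 ≈ 0.0692.
E_I = %ΔQ/%ΔM ≈ 3.052.
E_I > 1: normal good (luxury).

luxury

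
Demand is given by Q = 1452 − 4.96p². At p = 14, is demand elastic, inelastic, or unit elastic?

elastic

At p = 14, Q = 479.84.
dQ/dp = −2·4.96·p = −138.88.
Point elasticity E = (dQ/dp)·(p/Q) = -138.88 × 14/479.84 ≈ -4.052.
|E| ≈ 4.052 > 1, so demand is elastic.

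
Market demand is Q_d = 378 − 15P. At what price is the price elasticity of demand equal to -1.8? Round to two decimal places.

Set −bP/(a − bP) = −1.8 ⇒ bP = 1.8(a − bP) ⇒ bP(1+1.8) = 1.8·a.
P = 1.8·378/(15·2.8) = 16.20.

16.20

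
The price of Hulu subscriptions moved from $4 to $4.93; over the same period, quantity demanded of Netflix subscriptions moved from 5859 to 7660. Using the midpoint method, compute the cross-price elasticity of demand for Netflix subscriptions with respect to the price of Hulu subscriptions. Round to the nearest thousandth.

1.279

%ΔQ_x = (7660 − 5859)/[(5859+7660)/2] = 1801/6759.5 ≈ 0.2664.
%ΔP_y = (4.93 − 4)/[(4+4.93)/2] ≈ 0.2083.
E_xy = 0.2664/0.2083 ≈ 1.279.
E_xy > 0, so Netflix subscriptions and Hulu subscriptions are substitutes.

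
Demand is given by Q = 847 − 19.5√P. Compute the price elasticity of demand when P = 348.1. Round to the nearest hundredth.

At P = 348.1, Q = 483.18.
dQ/dP = −19.5/(2√P) = −19.5/(2·18.6574).
Point elasticity E = (dQ/dP)·(P/Q) = -0.5226 × 348.1/483.18 ≈ -0.38.
|E| < 1, so demand is inelastic at this price.

-0.38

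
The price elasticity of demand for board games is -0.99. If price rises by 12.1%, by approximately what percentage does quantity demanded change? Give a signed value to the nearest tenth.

%ΔQ ≈ E × %ΔP = (-0.99) × (12.1%) ≈ -12.0%.

-12.0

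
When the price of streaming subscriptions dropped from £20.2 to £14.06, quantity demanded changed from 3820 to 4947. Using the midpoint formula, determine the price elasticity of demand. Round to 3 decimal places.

%ΔQ = (4947 − 3820)/[(3820 + 4947)/2] = 1127/4383.5 ≈ 0.2571.
%Δp = (14.06 − 20.2)/[(20.2 + 14.06)/2] = -6.14/17.13 ≈ -0.3584.
Arc elasticity E = %ΔQ/%Δp ≈ 0.2571/-0.3584 ≈ -0.717.
|E| < 1: demand is inelastic over this range.

-0.717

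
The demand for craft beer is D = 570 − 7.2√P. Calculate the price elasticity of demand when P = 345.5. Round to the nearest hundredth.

At P = 345.5, D = 436.1691.
dD/dP = −7.2/(2√P) = −7.2/(2·18.5876).
Point elasticity E = (dD/dP)·(P/D) = -0.1937 × 345.5/436.1691 ≈ -0.15.
|E| < 1, so demand is inelastic at this price.

-0.15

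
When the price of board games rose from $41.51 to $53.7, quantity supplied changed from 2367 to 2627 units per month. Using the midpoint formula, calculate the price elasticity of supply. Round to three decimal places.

%ΔQ = (2627 − 2367)/[(2367 + 2627)/2] = 260/2497 ≈ 0.1041.
%Δp = (53.7 − 41.51)/[(41.51 + 53.7)/2] = 12.19/47.605 ≈ 0.2561.
Arc elasticity E = %ΔQ/%Δp ≈ 0.1041/0.2561 ≈ 0.407.
|E| < 1: supply is inelastic over this range.

0.407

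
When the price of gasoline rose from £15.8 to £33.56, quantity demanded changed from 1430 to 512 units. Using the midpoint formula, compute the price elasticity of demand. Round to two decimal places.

%Δq = (512 − 1430)/[(1430 + 512)/2] = -918/971 ≈ -0.9454.
%Δp = (33.56 − 15.8)/[(15.8 + 33.56)/2] = 17.76/24.68 ≈ 0.7196.
Arc elasticity E = %Δq/%Δp ≈ -0.9454/0.7196 ≈ -1.31.
|E| > 1: demand is elastic over this range.

-1.31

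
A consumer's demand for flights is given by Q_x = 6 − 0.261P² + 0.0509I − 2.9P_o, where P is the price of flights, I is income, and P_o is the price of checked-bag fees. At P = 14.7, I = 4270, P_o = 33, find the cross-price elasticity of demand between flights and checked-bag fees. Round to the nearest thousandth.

-1.343

Evaluating quantity at (P, I, P_o) gives Q_x = 6 − 0.261(14.7)² + 0.0509(4270) − 2.9(33) = 6 − 56.3995 + 217.343 − 95.7 = 71.2435.
∂Q_x/∂P_o = −2.9, so E_xy = -2.9·(33/71.2435) ≈ -1.343.
E_xy < 0: the goods are complements.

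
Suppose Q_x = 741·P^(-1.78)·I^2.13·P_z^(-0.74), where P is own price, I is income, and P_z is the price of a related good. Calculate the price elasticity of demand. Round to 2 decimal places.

-1.78

For a Cobb–Douglas (constant-elasticity) form Q_x = A·P^α·…, the elasticity with respect to P equals the exponent α at every point.
Here the exponent on P is -1.78, so the price elasticity of demand is -1.78.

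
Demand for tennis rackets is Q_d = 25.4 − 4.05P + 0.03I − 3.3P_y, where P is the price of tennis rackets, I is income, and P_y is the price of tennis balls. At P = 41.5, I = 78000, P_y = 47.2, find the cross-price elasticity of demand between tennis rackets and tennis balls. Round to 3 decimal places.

Evaluating quantity at (P, I, P_y) gives Q_d = 25.4 − 4.05(41.5) + 0.03(78000) − 3.3(47.2) = 25.4 − 168.075 + 2340 − 155.76 = 2041.565.
∂Q_d/∂P_y = −3.3, so E_xy = -3.3·(47.2/2041.565) ≈ -0.076.
E_xy < 0: the goods are complements.

-0.076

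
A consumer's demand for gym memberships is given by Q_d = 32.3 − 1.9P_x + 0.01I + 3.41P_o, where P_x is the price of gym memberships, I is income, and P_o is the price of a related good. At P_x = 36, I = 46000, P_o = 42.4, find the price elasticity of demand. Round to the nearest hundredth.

Evaluating quantity at (P_x, I, P_o) gives Q_d = 32.3 − 1.9(36) + 0.01(46000) + 3.41(42.4) = 32.3 − 68.4 + 460 + 144.584 = 568.484.
∂Q_d/∂P_x = −1.9, so E_p = (−1.9)·(36/568.484) ≈ -0.12.
|E_p| < 1: demand is inelastic.

-0.12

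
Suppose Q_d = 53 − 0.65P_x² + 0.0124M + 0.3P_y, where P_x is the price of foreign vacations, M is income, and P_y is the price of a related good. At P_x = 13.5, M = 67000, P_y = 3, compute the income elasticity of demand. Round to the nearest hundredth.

At the given point, Q_d = 53 − 0.65(13.5)² + 0.0124(67000) + 0.3(3) = 53 − 118.4625 + 830.8 + 0.9 = 766.2375.
∂Q_d/∂M = +0.0124, so E_I = 0.0124·(67000/766.2375) ≈ 1.08.
E_I > 1: normal good (luxury).

1.08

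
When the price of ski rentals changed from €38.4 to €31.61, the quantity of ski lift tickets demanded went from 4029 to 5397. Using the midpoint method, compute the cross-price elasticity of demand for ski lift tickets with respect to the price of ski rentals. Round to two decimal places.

-1.50

%ΔQ_x = (5397 − 4029)/[(4029+5397)/2] = 1368/4713 ≈ 0.2903.
%ΔP_y = (31.61 − 38.4)/[(38.4+31.61)/2] ≈ -0.1940.
E_xy = 0.2903/-0.1940 ≈ -1.50.
E_xy < 0, so ski lift tickets and ski rentals are complements.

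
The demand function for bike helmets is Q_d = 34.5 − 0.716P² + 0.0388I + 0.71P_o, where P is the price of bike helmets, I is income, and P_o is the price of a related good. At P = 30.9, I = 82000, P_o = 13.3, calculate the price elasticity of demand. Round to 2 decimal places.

Q_d = 34.5 − 0.716(30.9)² + 0.0388(82000) + 0.71(13.3) = 34.5 − 683.644 + 3181.6 + 9.443 = 2541.899.
∂Q_d/∂P = −2·0.716·P = -44.2488, so E_p = -44.2488·(30.9/2541.899) ≈ -0.54.
|E_p| < 1: demand is inelastic.

-0.54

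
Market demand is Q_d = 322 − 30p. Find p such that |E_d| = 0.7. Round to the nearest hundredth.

Set −bp/(a − bp) = −0.7 ⇒ bp = 0.7(a − bp) ⇒ bp(1+0.7) = 0.7·a.
p = 0.7·322/(30·1.7) ≈ 4.42.

4.42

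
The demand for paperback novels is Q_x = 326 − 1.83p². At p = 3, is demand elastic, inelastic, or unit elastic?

At p = 3, Q_x = 309.53.
dQ_x/dp = −2·1.83·p = −10.98.
Point elasticity E = (dQ_x/dp)·(p/Q_x) = -10.98 × 3/309.53 ≈ -0.106.
|E| ≈ 0.106 < 1, so demand is inelastic.

inelastic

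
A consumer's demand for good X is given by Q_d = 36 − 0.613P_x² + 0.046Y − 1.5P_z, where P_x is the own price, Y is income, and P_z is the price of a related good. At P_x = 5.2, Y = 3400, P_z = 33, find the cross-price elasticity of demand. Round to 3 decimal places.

-0.392

Q_d = 36 − 0.613(5.2)² + 0.046(3400) − 1.5(33) = 36 − 16.5755 + 156.4 − 49.5 = 126.3245.
∂Q_d/∂P_z = −1.5, so E_xy = -1.5·(33/126.3245) ≈ -0.392.
E_xy < 0: the goods are complements.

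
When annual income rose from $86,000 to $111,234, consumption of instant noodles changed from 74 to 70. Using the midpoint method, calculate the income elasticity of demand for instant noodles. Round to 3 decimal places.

-0.217

%ΔQ = (70 − 74)/[(74+70)/2] = -4/72 ≈ -0.0556.
%ΔI = (111,234 − 86,000)/[(86,000+111,234)/2] = 25234/98617 ≈ 0.2559.
E_I = %ΔQ/%ΔI ≈ -0.217.
E_I < 0: inferior good.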